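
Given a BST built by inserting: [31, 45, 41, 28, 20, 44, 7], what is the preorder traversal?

Tree insertion order: [31, 45, 41, 28, 20, 44, 7]
Tree (level-order array): [31, 28, 45, 20, None, 41, None, 7, None, None, 44]
Preorder traversal: [31, 28, 20, 7, 45, 41, 44]


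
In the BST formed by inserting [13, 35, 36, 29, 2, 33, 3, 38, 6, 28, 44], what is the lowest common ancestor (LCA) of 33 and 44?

Tree insertion order: [13, 35, 36, 29, 2, 33, 3, 38, 6, 28, 44]
Tree (level-order array): [13, 2, 35, None, 3, 29, 36, None, 6, 28, 33, None, 38, None, None, None, None, None, None, None, 44]
In a BST, the LCA of p=33, q=44 is the first node v on the
root-to-leaf path with p <= v <= q (go left if both < v, right if both > v).
Walk from root:
  at 13: both 33 and 44 > 13, go right
  at 35: 33 <= 35 <= 44, this is the LCA
LCA = 35


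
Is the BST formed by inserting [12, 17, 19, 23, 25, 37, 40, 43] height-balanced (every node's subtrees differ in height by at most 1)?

Tree (level-order array): [12, None, 17, None, 19, None, 23, None, 25, None, 37, None, 40, None, 43]
Definition: a tree is height-balanced if, at every node, |h(left) - h(right)| <= 1 (empty subtree has height -1).
Bottom-up per-node check:
  node 43: h_left=-1, h_right=-1, diff=0 [OK], height=0
  node 40: h_left=-1, h_right=0, diff=1 [OK], height=1
  node 37: h_left=-1, h_right=1, diff=2 [FAIL (|-1-1|=2 > 1)], height=2
  node 25: h_left=-1, h_right=2, diff=3 [FAIL (|-1-2|=3 > 1)], height=3
  node 23: h_left=-1, h_right=3, diff=4 [FAIL (|-1-3|=4 > 1)], height=4
  node 19: h_left=-1, h_right=4, diff=5 [FAIL (|-1-4|=5 > 1)], height=5
  node 17: h_left=-1, h_right=5, diff=6 [FAIL (|-1-5|=6 > 1)], height=6
  node 12: h_left=-1, h_right=6, diff=7 [FAIL (|-1-6|=7 > 1)], height=7
Node 37 violates the condition: |-1 - 1| = 2 > 1.
Result: Not balanced


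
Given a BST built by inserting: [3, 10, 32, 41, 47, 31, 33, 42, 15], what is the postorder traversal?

Tree insertion order: [3, 10, 32, 41, 47, 31, 33, 42, 15]
Tree (level-order array): [3, None, 10, None, 32, 31, 41, 15, None, 33, 47, None, None, None, None, 42]
Postorder traversal: [15, 31, 33, 42, 47, 41, 32, 10, 3]


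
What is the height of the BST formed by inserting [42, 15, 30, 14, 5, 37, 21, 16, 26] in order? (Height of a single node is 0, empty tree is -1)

Insertion order: [42, 15, 30, 14, 5, 37, 21, 16, 26]
Tree (level-order array): [42, 15, None, 14, 30, 5, None, 21, 37, None, None, 16, 26]
Compute height bottom-up (empty subtree = -1):
  height(5) = 1 + max(-1, -1) = 0
  height(14) = 1 + max(0, -1) = 1
  height(16) = 1 + max(-1, -1) = 0
  height(26) = 1 + max(-1, -1) = 0
  height(21) = 1 + max(0, 0) = 1
  height(37) = 1 + max(-1, -1) = 0
  height(30) = 1 + max(1, 0) = 2
  height(15) = 1 + max(1, 2) = 3
  height(42) = 1 + max(3, -1) = 4
Height = 4


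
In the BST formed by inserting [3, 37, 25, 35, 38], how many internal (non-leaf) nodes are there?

Tree built from: [3, 37, 25, 35, 38]
Tree (level-order array): [3, None, 37, 25, 38, None, 35]
Rule: An internal node has at least one child.
Per-node child counts:
  node 3: 1 child(ren)
  node 37: 2 child(ren)
  node 25: 1 child(ren)
  node 35: 0 child(ren)
  node 38: 0 child(ren)
Matching nodes: [3, 37, 25]
Count of internal (non-leaf) nodes: 3


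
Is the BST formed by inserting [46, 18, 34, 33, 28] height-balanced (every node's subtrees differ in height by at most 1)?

Tree (level-order array): [46, 18, None, None, 34, 33, None, 28]
Definition: a tree is height-balanced if, at every node, |h(left) - h(right)| <= 1 (empty subtree has height -1).
Bottom-up per-node check:
  node 28: h_left=-1, h_right=-1, diff=0 [OK], height=0
  node 33: h_left=0, h_right=-1, diff=1 [OK], height=1
  node 34: h_left=1, h_right=-1, diff=2 [FAIL (|1--1|=2 > 1)], height=2
  node 18: h_left=-1, h_right=2, diff=3 [FAIL (|-1-2|=3 > 1)], height=3
  node 46: h_left=3, h_right=-1, diff=4 [FAIL (|3--1|=4 > 1)], height=4
Node 34 violates the condition: |1 - -1| = 2 > 1.
Result: Not balanced


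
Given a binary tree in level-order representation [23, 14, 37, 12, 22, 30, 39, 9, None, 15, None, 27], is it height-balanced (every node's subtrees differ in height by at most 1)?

Tree (level-order array): [23, 14, 37, 12, 22, 30, 39, 9, None, 15, None, 27]
Definition: a tree is height-balanced if, at every node, |h(left) - h(right)| <= 1 (empty subtree has height -1).
Bottom-up per-node check:
  node 9: h_left=-1, h_right=-1, diff=0 [OK], height=0
  node 12: h_left=0, h_right=-1, diff=1 [OK], height=1
  node 15: h_left=-1, h_right=-1, diff=0 [OK], height=0
  node 22: h_left=0, h_right=-1, diff=1 [OK], height=1
  node 14: h_left=1, h_right=1, diff=0 [OK], height=2
  node 27: h_left=-1, h_right=-1, diff=0 [OK], height=0
  node 30: h_left=0, h_right=-1, diff=1 [OK], height=1
  node 39: h_left=-1, h_right=-1, diff=0 [OK], height=0
  node 37: h_left=1, h_right=0, diff=1 [OK], height=2
  node 23: h_left=2, h_right=2, diff=0 [OK], height=3
All nodes satisfy the balance condition.
Result: Balanced


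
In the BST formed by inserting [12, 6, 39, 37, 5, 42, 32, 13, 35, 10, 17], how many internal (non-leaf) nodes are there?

Tree built from: [12, 6, 39, 37, 5, 42, 32, 13, 35, 10, 17]
Tree (level-order array): [12, 6, 39, 5, 10, 37, 42, None, None, None, None, 32, None, None, None, 13, 35, None, 17]
Rule: An internal node has at least one child.
Per-node child counts:
  node 12: 2 child(ren)
  node 6: 2 child(ren)
  node 5: 0 child(ren)
  node 10: 0 child(ren)
  node 39: 2 child(ren)
  node 37: 1 child(ren)
  node 32: 2 child(ren)
  node 13: 1 child(ren)
  node 17: 0 child(ren)
  node 35: 0 child(ren)
  node 42: 0 child(ren)
Matching nodes: [12, 6, 39, 37, 32, 13]
Count of internal (non-leaf) nodes: 6


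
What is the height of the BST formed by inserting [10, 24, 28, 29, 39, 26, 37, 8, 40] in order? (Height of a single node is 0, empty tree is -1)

Insertion order: [10, 24, 28, 29, 39, 26, 37, 8, 40]
Tree (level-order array): [10, 8, 24, None, None, None, 28, 26, 29, None, None, None, 39, 37, 40]
Compute height bottom-up (empty subtree = -1):
  height(8) = 1 + max(-1, -1) = 0
  height(26) = 1 + max(-1, -1) = 0
  height(37) = 1 + max(-1, -1) = 0
  height(40) = 1 + max(-1, -1) = 0
  height(39) = 1 + max(0, 0) = 1
  height(29) = 1 + max(-1, 1) = 2
  height(28) = 1 + max(0, 2) = 3
  height(24) = 1 + max(-1, 3) = 4
  height(10) = 1 + max(0, 4) = 5
Height = 5


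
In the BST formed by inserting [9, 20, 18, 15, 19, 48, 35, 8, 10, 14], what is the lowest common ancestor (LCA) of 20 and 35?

Tree insertion order: [9, 20, 18, 15, 19, 48, 35, 8, 10, 14]
Tree (level-order array): [9, 8, 20, None, None, 18, 48, 15, 19, 35, None, 10, None, None, None, None, None, None, 14]
In a BST, the LCA of p=20, q=35 is the first node v on the
root-to-leaf path with p <= v <= q (go left if both < v, right if both > v).
Walk from root:
  at 9: both 20 and 35 > 9, go right
  at 20: 20 <= 20 <= 35, this is the LCA
LCA = 20


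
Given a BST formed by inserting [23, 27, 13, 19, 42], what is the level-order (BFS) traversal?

Tree insertion order: [23, 27, 13, 19, 42]
Tree (level-order array): [23, 13, 27, None, 19, None, 42]
BFS from the root, enqueuing left then right child of each popped node:
  queue [23] -> pop 23, enqueue [13, 27], visited so far: [23]
  queue [13, 27] -> pop 13, enqueue [19], visited so far: [23, 13]
  queue [27, 19] -> pop 27, enqueue [42], visited so far: [23, 13, 27]
  queue [19, 42] -> pop 19, enqueue [none], visited so far: [23, 13, 27, 19]
  queue [42] -> pop 42, enqueue [none], visited so far: [23, 13, 27, 19, 42]
Result: [23, 13, 27, 19, 42]


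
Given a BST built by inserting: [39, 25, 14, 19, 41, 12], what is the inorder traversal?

Tree insertion order: [39, 25, 14, 19, 41, 12]
Tree (level-order array): [39, 25, 41, 14, None, None, None, 12, 19]
Inorder traversal: [12, 14, 19, 25, 39, 41]


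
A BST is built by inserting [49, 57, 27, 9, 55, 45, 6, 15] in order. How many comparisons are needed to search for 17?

Search path for 17: 49 -> 27 -> 9 -> 15
Found: False
Comparisons: 4


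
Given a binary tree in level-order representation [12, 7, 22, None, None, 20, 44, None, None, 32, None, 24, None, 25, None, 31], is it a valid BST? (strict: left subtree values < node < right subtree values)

Level-order array: [12, 7, 22, None, None, 20, 44, None, None, 32, None, 24, None, 25, None, 31]
Validate using subtree bounds (lo, hi): at each node, require lo < value < hi,
then recurse left with hi=value and right with lo=value.
Preorder trace (stopping at first violation):
  at node 12 with bounds (-inf, +inf): OK
  at node 7 with bounds (-inf, 12): OK
  at node 22 with bounds (12, +inf): OK
  at node 20 with bounds (12, 22): OK
  at node 44 with bounds (22, +inf): OK
  at node 32 with bounds (22, 44): OK
  at node 24 with bounds (22, 32): OK
  at node 25 with bounds (22, 24): VIOLATION
Node 25 violates its bound: not (22 < 25 < 24).
Result: Not a valid BST


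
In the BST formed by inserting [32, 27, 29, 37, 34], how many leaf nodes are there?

Tree built from: [32, 27, 29, 37, 34]
Tree (level-order array): [32, 27, 37, None, 29, 34]
Rule: A leaf has 0 children.
Per-node child counts:
  node 32: 2 child(ren)
  node 27: 1 child(ren)
  node 29: 0 child(ren)
  node 37: 1 child(ren)
  node 34: 0 child(ren)
Matching nodes: [29, 34]
Count of leaf nodes: 2


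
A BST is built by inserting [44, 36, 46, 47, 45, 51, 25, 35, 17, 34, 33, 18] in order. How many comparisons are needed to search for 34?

Search path for 34: 44 -> 36 -> 25 -> 35 -> 34
Found: True
Comparisons: 5


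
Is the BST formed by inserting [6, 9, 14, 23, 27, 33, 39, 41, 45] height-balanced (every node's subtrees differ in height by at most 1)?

Tree (level-order array): [6, None, 9, None, 14, None, 23, None, 27, None, 33, None, 39, None, 41, None, 45]
Definition: a tree is height-balanced if, at every node, |h(left) - h(right)| <= 1 (empty subtree has height -1).
Bottom-up per-node check:
  node 45: h_left=-1, h_right=-1, diff=0 [OK], height=0
  node 41: h_left=-1, h_right=0, diff=1 [OK], height=1
  node 39: h_left=-1, h_right=1, diff=2 [FAIL (|-1-1|=2 > 1)], height=2
  node 33: h_left=-1, h_right=2, diff=3 [FAIL (|-1-2|=3 > 1)], height=3
  node 27: h_left=-1, h_right=3, diff=4 [FAIL (|-1-3|=4 > 1)], height=4
  node 23: h_left=-1, h_right=4, diff=5 [FAIL (|-1-4|=5 > 1)], height=5
  node 14: h_left=-1, h_right=5, diff=6 [FAIL (|-1-5|=6 > 1)], height=6
  node 9: h_left=-1, h_right=6, diff=7 [FAIL (|-1-6|=7 > 1)], height=7
  node 6: h_left=-1, h_right=7, diff=8 [FAIL (|-1-7|=8 > 1)], height=8
Node 39 violates the condition: |-1 - 1| = 2 > 1.
Result: Not balanced


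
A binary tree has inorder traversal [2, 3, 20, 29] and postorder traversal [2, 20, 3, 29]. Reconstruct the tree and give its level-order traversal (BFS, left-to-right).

Inorder:   [2, 3, 20, 29]
Postorder: [2, 20, 3, 29]
Algorithm: postorder visits root last, so walk postorder right-to-left;
each value is the root of the current inorder slice — split it at that
value, recurse on the right subtree first, then the left.
Recursive splits:
  root=29; inorder splits into left=[2, 3, 20], right=[]
  root=3; inorder splits into left=[2], right=[20]
  root=20; inorder splits into left=[], right=[]
  root=2; inorder splits into left=[], right=[]
Reconstructed level-order: [29, 3, 2, 20]


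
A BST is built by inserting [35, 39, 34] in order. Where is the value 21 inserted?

Starting tree (level order): [35, 34, 39]
Insertion path: 35 -> 34
Result: insert 21 as left child of 34
Final tree (level order): [35, 34, 39, 21]


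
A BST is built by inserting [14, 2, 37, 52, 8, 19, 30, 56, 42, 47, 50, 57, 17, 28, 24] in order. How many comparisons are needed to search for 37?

Search path for 37: 14 -> 37
Found: True
Comparisons: 2


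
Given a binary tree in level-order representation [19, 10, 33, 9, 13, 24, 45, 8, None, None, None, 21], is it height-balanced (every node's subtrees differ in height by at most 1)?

Tree (level-order array): [19, 10, 33, 9, 13, 24, 45, 8, None, None, None, 21]
Definition: a tree is height-balanced if, at every node, |h(left) - h(right)| <= 1 (empty subtree has height -1).
Bottom-up per-node check:
  node 8: h_left=-1, h_right=-1, diff=0 [OK], height=0
  node 9: h_left=0, h_right=-1, diff=1 [OK], height=1
  node 13: h_left=-1, h_right=-1, diff=0 [OK], height=0
  node 10: h_left=1, h_right=0, diff=1 [OK], height=2
  node 21: h_left=-1, h_right=-1, diff=0 [OK], height=0
  node 24: h_left=0, h_right=-1, diff=1 [OK], height=1
  node 45: h_left=-1, h_right=-1, diff=0 [OK], height=0
  node 33: h_left=1, h_right=0, diff=1 [OK], height=2
  node 19: h_left=2, h_right=2, diff=0 [OK], height=3
All nodes satisfy the balance condition.
Result: Balanced


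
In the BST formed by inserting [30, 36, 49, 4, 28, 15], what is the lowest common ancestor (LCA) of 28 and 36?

Tree insertion order: [30, 36, 49, 4, 28, 15]
Tree (level-order array): [30, 4, 36, None, 28, None, 49, 15]
In a BST, the LCA of p=28, q=36 is the first node v on the
root-to-leaf path with p <= v <= q (go left if both < v, right if both > v).
Walk from root:
  at 30: 28 <= 30 <= 36, this is the LCA
LCA = 30


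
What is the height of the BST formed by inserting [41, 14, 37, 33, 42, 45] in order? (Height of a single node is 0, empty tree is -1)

Insertion order: [41, 14, 37, 33, 42, 45]
Tree (level-order array): [41, 14, 42, None, 37, None, 45, 33]
Compute height bottom-up (empty subtree = -1):
  height(33) = 1 + max(-1, -1) = 0
  height(37) = 1 + max(0, -1) = 1
  height(14) = 1 + max(-1, 1) = 2
  height(45) = 1 + max(-1, -1) = 0
  height(42) = 1 + max(-1, 0) = 1
  height(41) = 1 + max(2, 1) = 3
Height = 3


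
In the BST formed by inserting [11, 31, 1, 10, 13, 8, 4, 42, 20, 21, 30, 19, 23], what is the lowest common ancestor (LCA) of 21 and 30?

Tree insertion order: [11, 31, 1, 10, 13, 8, 4, 42, 20, 21, 30, 19, 23]
Tree (level-order array): [11, 1, 31, None, 10, 13, 42, 8, None, None, 20, None, None, 4, None, 19, 21, None, None, None, None, None, 30, 23]
In a BST, the LCA of p=21, q=30 is the first node v on the
root-to-leaf path with p <= v <= q (go left if both < v, right if both > v).
Walk from root:
  at 11: both 21 and 30 > 11, go right
  at 31: both 21 and 30 < 31, go left
  at 13: both 21 and 30 > 13, go right
  at 20: both 21 and 30 > 20, go right
  at 21: 21 <= 21 <= 30, this is the LCA
LCA = 21


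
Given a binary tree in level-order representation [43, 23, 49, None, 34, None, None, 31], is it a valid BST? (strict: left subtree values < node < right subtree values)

Level-order array: [43, 23, 49, None, 34, None, None, 31]
Validate using subtree bounds (lo, hi): at each node, require lo < value < hi,
then recurse left with hi=value and right with lo=value.
Preorder trace (stopping at first violation):
  at node 43 with bounds (-inf, +inf): OK
  at node 23 with bounds (-inf, 43): OK
  at node 34 with bounds (23, 43): OK
  at node 31 with bounds (23, 34): OK
  at node 49 with bounds (43, +inf): OK
No violation found at any node.
Result: Valid BST


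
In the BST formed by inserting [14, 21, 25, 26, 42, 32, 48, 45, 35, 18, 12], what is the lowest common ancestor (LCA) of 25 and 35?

Tree insertion order: [14, 21, 25, 26, 42, 32, 48, 45, 35, 18, 12]
Tree (level-order array): [14, 12, 21, None, None, 18, 25, None, None, None, 26, None, 42, 32, 48, None, 35, 45]
In a BST, the LCA of p=25, q=35 is the first node v on the
root-to-leaf path with p <= v <= q (go left if both < v, right if both > v).
Walk from root:
  at 14: both 25 and 35 > 14, go right
  at 21: both 25 and 35 > 21, go right
  at 25: 25 <= 25 <= 35, this is the LCA
LCA = 25


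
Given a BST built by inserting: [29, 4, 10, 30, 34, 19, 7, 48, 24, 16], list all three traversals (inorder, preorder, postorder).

Tree insertion order: [29, 4, 10, 30, 34, 19, 7, 48, 24, 16]
Tree (level-order array): [29, 4, 30, None, 10, None, 34, 7, 19, None, 48, None, None, 16, 24]
Inorder (L, root, R): [4, 7, 10, 16, 19, 24, 29, 30, 34, 48]
Preorder (root, L, R): [29, 4, 10, 7, 19, 16, 24, 30, 34, 48]
Postorder (L, R, root): [7, 16, 24, 19, 10, 4, 48, 34, 30, 29]


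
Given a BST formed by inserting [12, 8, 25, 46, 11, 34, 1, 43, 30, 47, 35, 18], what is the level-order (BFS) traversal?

Tree insertion order: [12, 8, 25, 46, 11, 34, 1, 43, 30, 47, 35, 18]
Tree (level-order array): [12, 8, 25, 1, 11, 18, 46, None, None, None, None, None, None, 34, 47, 30, 43, None, None, None, None, 35]
BFS from the root, enqueuing left then right child of each popped node:
  queue [12] -> pop 12, enqueue [8, 25], visited so far: [12]
  queue [8, 25] -> pop 8, enqueue [1, 11], visited so far: [12, 8]
  queue [25, 1, 11] -> pop 25, enqueue [18, 46], visited so far: [12, 8, 25]
  queue [1, 11, 18, 46] -> pop 1, enqueue [none], visited so far: [12, 8, 25, 1]
  queue [11, 18, 46] -> pop 11, enqueue [none], visited so far: [12, 8, 25, 1, 11]
  queue [18, 46] -> pop 18, enqueue [none], visited so far: [12, 8, 25, 1, 11, 18]
  queue [46] -> pop 46, enqueue [34, 47], visited so far: [12, 8, 25, 1, 11, 18, 46]
  queue [34, 47] -> pop 34, enqueue [30, 43], visited so far: [12, 8, 25, 1, 11, 18, 46, 34]
  queue [47, 30, 43] -> pop 47, enqueue [none], visited so far: [12, 8, 25, 1, 11, 18, 46, 34, 47]
  queue [30, 43] -> pop 30, enqueue [none], visited so far: [12, 8, 25, 1, 11, 18, 46, 34, 47, 30]
  queue [43] -> pop 43, enqueue [35], visited so far: [12, 8, 25, 1, 11, 18, 46, 34, 47, 30, 43]
  queue [35] -> pop 35, enqueue [none], visited so far: [12, 8, 25, 1, 11, 18, 46, 34, 47, 30, 43, 35]
Result: [12, 8, 25, 1, 11, 18, 46, 34, 47, 30, 43, 35]


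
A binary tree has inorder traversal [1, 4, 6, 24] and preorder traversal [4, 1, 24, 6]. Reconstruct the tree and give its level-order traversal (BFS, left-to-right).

Inorder:  [1, 4, 6, 24]
Preorder: [4, 1, 24, 6]
Algorithm: preorder visits root first, so consume preorder in order;
for each root, split the current inorder slice at that value into
left-subtree inorder and right-subtree inorder, then recurse.
Recursive splits:
  root=4; inorder splits into left=[1], right=[6, 24]
  root=1; inorder splits into left=[], right=[]
  root=24; inorder splits into left=[6], right=[]
  root=6; inorder splits into left=[], right=[]
Reconstructed level-order: [4, 1, 24, 6]


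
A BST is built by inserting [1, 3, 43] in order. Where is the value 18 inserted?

Starting tree (level order): [1, None, 3, None, 43]
Insertion path: 1 -> 3 -> 43
Result: insert 18 as left child of 43
Final tree (level order): [1, None, 3, None, 43, 18]


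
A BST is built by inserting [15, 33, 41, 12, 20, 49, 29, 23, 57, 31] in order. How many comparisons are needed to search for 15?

Search path for 15: 15
Found: True
Comparisons: 1


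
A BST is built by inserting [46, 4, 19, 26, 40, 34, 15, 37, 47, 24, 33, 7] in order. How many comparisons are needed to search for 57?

Search path for 57: 46 -> 47
Found: False
Comparisons: 2


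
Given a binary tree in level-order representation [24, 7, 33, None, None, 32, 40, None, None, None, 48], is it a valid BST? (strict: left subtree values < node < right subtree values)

Level-order array: [24, 7, 33, None, None, 32, 40, None, None, None, 48]
Validate using subtree bounds (lo, hi): at each node, require lo < value < hi,
then recurse left with hi=value and right with lo=value.
Preorder trace (stopping at first violation):
  at node 24 with bounds (-inf, +inf): OK
  at node 7 with bounds (-inf, 24): OK
  at node 33 with bounds (24, +inf): OK
  at node 32 with bounds (24, 33): OK
  at node 40 with bounds (33, +inf): OK
  at node 48 with bounds (40, +inf): OK
No violation found at any node.
Result: Valid BST


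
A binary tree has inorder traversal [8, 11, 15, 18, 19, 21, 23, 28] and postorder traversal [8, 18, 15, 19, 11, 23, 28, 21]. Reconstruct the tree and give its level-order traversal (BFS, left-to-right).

Inorder:   [8, 11, 15, 18, 19, 21, 23, 28]
Postorder: [8, 18, 15, 19, 11, 23, 28, 21]
Algorithm: postorder visits root last, so walk postorder right-to-left;
each value is the root of the current inorder slice — split it at that
value, recurse on the right subtree first, then the left.
Recursive splits:
  root=21; inorder splits into left=[8, 11, 15, 18, 19], right=[23, 28]
  root=28; inorder splits into left=[23], right=[]
  root=23; inorder splits into left=[], right=[]
  root=11; inorder splits into left=[8], right=[15, 18, 19]
  root=19; inorder splits into left=[15, 18], right=[]
  root=15; inorder splits into left=[], right=[18]
  root=18; inorder splits into left=[], right=[]
  root=8; inorder splits into left=[], right=[]
Reconstructed level-order: [21, 11, 28, 8, 19, 23, 15, 18]


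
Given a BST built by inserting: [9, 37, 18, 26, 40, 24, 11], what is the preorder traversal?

Tree insertion order: [9, 37, 18, 26, 40, 24, 11]
Tree (level-order array): [9, None, 37, 18, 40, 11, 26, None, None, None, None, 24]
Preorder traversal: [9, 37, 18, 11, 26, 24, 40]


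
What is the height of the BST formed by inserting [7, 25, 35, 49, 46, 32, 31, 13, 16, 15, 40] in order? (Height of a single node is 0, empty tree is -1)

Insertion order: [7, 25, 35, 49, 46, 32, 31, 13, 16, 15, 40]
Tree (level-order array): [7, None, 25, 13, 35, None, 16, 32, 49, 15, None, 31, None, 46, None, None, None, None, None, 40]
Compute height bottom-up (empty subtree = -1):
  height(15) = 1 + max(-1, -1) = 0
  height(16) = 1 + max(0, -1) = 1
  height(13) = 1 + max(-1, 1) = 2
  height(31) = 1 + max(-1, -1) = 0
  height(32) = 1 + max(0, -1) = 1
  height(40) = 1 + max(-1, -1) = 0
  height(46) = 1 + max(0, -1) = 1
  height(49) = 1 + max(1, -1) = 2
  height(35) = 1 + max(1, 2) = 3
  height(25) = 1 + max(2, 3) = 4
  height(7) = 1 + max(-1, 4) = 5
Height = 5


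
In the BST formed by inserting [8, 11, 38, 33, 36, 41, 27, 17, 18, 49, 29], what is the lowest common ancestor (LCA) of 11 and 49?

Tree insertion order: [8, 11, 38, 33, 36, 41, 27, 17, 18, 49, 29]
Tree (level-order array): [8, None, 11, None, 38, 33, 41, 27, 36, None, 49, 17, 29, None, None, None, None, None, 18]
In a BST, the LCA of p=11, q=49 is the first node v on the
root-to-leaf path with p <= v <= q (go left if both < v, right if both > v).
Walk from root:
  at 8: both 11 and 49 > 8, go right
  at 11: 11 <= 11 <= 49, this is the LCA
LCA = 11


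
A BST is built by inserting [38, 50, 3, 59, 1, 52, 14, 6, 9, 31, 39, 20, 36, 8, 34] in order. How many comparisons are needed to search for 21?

Search path for 21: 38 -> 3 -> 14 -> 31 -> 20
Found: False
Comparisons: 5


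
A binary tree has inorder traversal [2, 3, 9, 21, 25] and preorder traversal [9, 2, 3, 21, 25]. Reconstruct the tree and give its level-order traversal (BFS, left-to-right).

Inorder:  [2, 3, 9, 21, 25]
Preorder: [9, 2, 3, 21, 25]
Algorithm: preorder visits root first, so consume preorder in order;
for each root, split the current inorder slice at that value into
left-subtree inorder and right-subtree inorder, then recurse.
Recursive splits:
  root=9; inorder splits into left=[2, 3], right=[21, 25]
  root=2; inorder splits into left=[], right=[3]
  root=3; inorder splits into left=[], right=[]
  root=21; inorder splits into left=[], right=[25]
  root=25; inorder splits into left=[], right=[]
Reconstructed level-order: [9, 2, 21, 3, 25]


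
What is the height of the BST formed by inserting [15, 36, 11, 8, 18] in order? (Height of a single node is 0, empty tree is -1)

Insertion order: [15, 36, 11, 8, 18]
Tree (level-order array): [15, 11, 36, 8, None, 18]
Compute height bottom-up (empty subtree = -1):
  height(8) = 1 + max(-1, -1) = 0
  height(11) = 1 + max(0, -1) = 1
  height(18) = 1 + max(-1, -1) = 0
  height(36) = 1 + max(0, -1) = 1
  height(15) = 1 + max(1, 1) = 2
Height = 2


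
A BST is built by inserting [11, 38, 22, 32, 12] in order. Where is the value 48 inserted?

Starting tree (level order): [11, None, 38, 22, None, 12, 32]
Insertion path: 11 -> 38
Result: insert 48 as right child of 38
Final tree (level order): [11, None, 38, 22, 48, 12, 32]


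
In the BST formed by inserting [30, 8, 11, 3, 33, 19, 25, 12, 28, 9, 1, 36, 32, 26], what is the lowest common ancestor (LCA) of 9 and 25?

Tree insertion order: [30, 8, 11, 3, 33, 19, 25, 12, 28, 9, 1, 36, 32, 26]
Tree (level-order array): [30, 8, 33, 3, 11, 32, 36, 1, None, 9, 19, None, None, None, None, None, None, None, None, 12, 25, None, None, None, 28, 26]
In a BST, the LCA of p=9, q=25 is the first node v on the
root-to-leaf path with p <= v <= q (go left if both < v, right if both > v).
Walk from root:
  at 30: both 9 and 25 < 30, go left
  at 8: both 9 and 25 > 8, go right
  at 11: 9 <= 11 <= 25, this is the LCA
LCA = 11


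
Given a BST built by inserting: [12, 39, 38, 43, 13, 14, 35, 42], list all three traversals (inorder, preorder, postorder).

Tree insertion order: [12, 39, 38, 43, 13, 14, 35, 42]
Tree (level-order array): [12, None, 39, 38, 43, 13, None, 42, None, None, 14, None, None, None, 35]
Inorder (L, root, R): [12, 13, 14, 35, 38, 39, 42, 43]
Preorder (root, L, R): [12, 39, 38, 13, 14, 35, 43, 42]
Postorder (L, R, root): [35, 14, 13, 38, 42, 43, 39, 12]


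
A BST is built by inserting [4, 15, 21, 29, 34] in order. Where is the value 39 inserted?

Starting tree (level order): [4, None, 15, None, 21, None, 29, None, 34]
Insertion path: 4 -> 15 -> 21 -> 29 -> 34
Result: insert 39 as right child of 34
Final tree (level order): [4, None, 15, None, 21, None, 29, None, 34, None, 39]


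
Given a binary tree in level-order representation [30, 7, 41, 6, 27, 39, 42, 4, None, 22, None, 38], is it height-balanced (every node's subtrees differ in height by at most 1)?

Tree (level-order array): [30, 7, 41, 6, 27, 39, 42, 4, None, 22, None, 38]
Definition: a tree is height-balanced if, at every node, |h(left) - h(right)| <= 1 (empty subtree has height -1).
Bottom-up per-node check:
  node 4: h_left=-1, h_right=-1, diff=0 [OK], height=0
  node 6: h_left=0, h_right=-1, diff=1 [OK], height=1
  node 22: h_left=-1, h_right=-1, diff=0 [OK], height=0
  node 27: h_left=0, h_right=-1, diff=1 [OK], height=1
  node 7: h_left=1, h_right=1, diff=0 [OK], height=2
  node 38: h_left=-1, h_right=-1, diff=0 [OK], height=0
  node 39: h_left=0, h_right=-1, diff=1 [OK], height=1
  node 42: h_left=-1, h_right=-1, diff=0 [OK], height=0
  node 41: h_left=1, h_right=0, diff=1 [OK], height=2
  node 30: h_left=2, h_right=2, diff=0 [OK], height=3
All nodes satisfy the balance condition.
Result: Balanced


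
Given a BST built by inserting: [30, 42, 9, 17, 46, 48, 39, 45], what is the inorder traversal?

Tree insertion order: [30, 42, 9, 17, 46, 48, 39, 45]
Tree (level-order array): [30, 9, 42, None, 17, 39, 46, None, None, None, None, 45, 48]
Inorder traversal: [9, 17, 30, 39, 42, 45, 46, 48]


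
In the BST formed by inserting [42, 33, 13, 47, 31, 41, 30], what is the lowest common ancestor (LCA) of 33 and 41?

Tree insertion order: [42, 33, 13, 47, 31, 41, 30]
Tree (level-order array): [42, 33, 47, 13, 41, None, None, None, 31, None, None, 30]
In a BST, the LCA of p=33, q=41 is the first node v on the
root-to-leaf path with p <= v <= q (go left if both < v, right if both > v).
Walk from root:
  at 42: both 33 and 41 < 42, go left
  at 33: 33 <= 33 <= 41, this is the LCA
LCA = 33


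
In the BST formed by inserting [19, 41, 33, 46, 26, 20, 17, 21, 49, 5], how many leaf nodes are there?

Tree built from: [19, 41, 33, 46, 26, 20, 17, 21, 49, 5]
Tree (level-order array): [19, 17, 41, 5, None, 33, 46, None, None, 26, None, None, 49, 20, None, None, None, None, 21]
Rule: A leaf has 0 children.
Per-node child counts:
  node 19: 2 child(ren)
  node 17: 1 child(ren)
  node 5: 0 child(ren)
  node 41: 2 child(ren)
  node 33: 1 child(ren)
  node 26: 1 child(ren)
  node 20: 1 child(ren)
  node 21: 0 child(ren)
  node 46: 1 child(ren)
  node 49: 0 child(ren)
Matching nodes: [5, 21, 49]
Count of leaf nodes: 3


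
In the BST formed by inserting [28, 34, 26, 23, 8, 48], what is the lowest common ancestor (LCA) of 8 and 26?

Tree insertion order: [28, 34, 26, 23, 8, 48]
Tree (level-order array): [28, 26, 34, 23, None, None, 48, 8]
In a BST, the LCA of p=8, q=26 is the first node v on the
root-to-leaf path with p <= v <= q (go left if both < v, right if both > v).
Walk from root:
  at 28: both 8 and 26 < 28, go left
  at 26: 8 <= 26 <= 26, this is the LCA
LCA = 26


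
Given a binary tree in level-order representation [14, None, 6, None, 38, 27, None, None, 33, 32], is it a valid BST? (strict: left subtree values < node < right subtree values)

Level-order array: [14, None, 6, None, 38, 27, None, None, 33, 32]
Validate using subtree bounds (lo, hi): at each node, require lo < value < hi,
then recurse left with hi=value and right with lo=value.
Preorder trace (stopping at first violation):
  at node 14 with bounds (-inf, +inf): OK
  at node 6 with bounds (14, +inf): VIOLATION
Node 6 violates its bound: not (14 < 6 < +inf).
Result: Not a valid BST


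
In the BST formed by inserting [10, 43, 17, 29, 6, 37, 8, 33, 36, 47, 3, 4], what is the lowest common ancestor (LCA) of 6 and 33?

Tree insertion order: [10, 43, 17, 29, 6, 37, 8, 33, 36, 47, 3, 4]
Tree (level-order array): [10, 6, 43, 3, 8, 17, 47, None, 4, None, None, None, 29, None, None, None, None, None, 37, 33, None, None, 36]
In a BST, the LCA of p=6, q=33 is the first node v on the
root-to-leaf path with p <= v <= q (go left if both < v, right if both > v).
Walk from root:
  at 10: 6 <= 10 <= 33, this is the LCA
LCA = 10


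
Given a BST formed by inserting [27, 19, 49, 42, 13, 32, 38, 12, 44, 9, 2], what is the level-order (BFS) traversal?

Tree insertion order: [27, 19, 49, 42, 13, 32, 38, 12, 44, 9, 2]
Tree (level-order array): [27, 19, 49, 13, None, 42, None, 12, None, 32, 44, 9, None, None, 38, None, None, 2]
BFS from the root, enqueuing left then right child of each popped node:
  queue [27] -> pop 27, enqueue [19, 49], visited so far: [27]
  queue [19, 49] -> pop 19, enqueue [13], visited so far: [27, 19]
  queue [49, 13] -> pop 49, enqueue [42], visited so far: [27, 19, 49]
  queue [13, 42] -> pop 13, enqueue [12], visited so far: [27, 19, 49, 13]
  queue [42, 12] -> pop 42, enqueue [32, 44], visited so far: [27, 19, 49, 13, 42]
  queue [12, 32, 44] -> pop 12, enqueue [9], visited so far: [27, 19, 49, 13, 42, 12]
  queue [32, 44, 9] -> pop 32, enqueue [38], visited so far: [27, 19, 49, 13, 42, 12, 32]
  queue [44, 9, 38] -> pop 44, enqueue [none], visited so far: [27, 19, 49, 13, 42, 12, 32, 44]
  queue [9, 38] -> pop 9, enqueue [2], visited so far: [27, 19, 49, 13, 42, 12, 32, 44, 9]
  queue [38, 2] -> pop 38, enqueue [none], visited so far: [27, 19, 49, 13, 42, 12, 32, 44, 9, 38]
  queue [2] -> pop 2, enqueue [none], visited so far: [27, 19, 49, 13, 42, 12, 32, 44, 9, 38, 2]
Result: [27, 19, 49, 13, 42, 12, 32, 44, 9, 38, 2]


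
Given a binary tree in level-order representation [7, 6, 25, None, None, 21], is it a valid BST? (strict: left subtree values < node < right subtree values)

Level-order array: [7, 6, 25, None, None, 21]
Validate using subtree bounds (lo, hi): at each node, require lo < value < hi,
then recurse left with hi=value and right with lo=value.
Preorder trace (stopping at first violation):
  at node 7 with bounds (-inf, +inf): OK
  at node 6 with bounds (-inf, 7): OK
  at node 25 with bounds (7, +inf): OK
  at node 21 with bounds (7, 25): OK
No violation found at any node.
Result: Valid BST


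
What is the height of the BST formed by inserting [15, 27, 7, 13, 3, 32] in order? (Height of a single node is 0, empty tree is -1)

Insertion order: [15, 27, 7, 13, 3, 32]
Tree (level-order array): [15, 7, 27, 3, 13, None, 32]
Compute height bottom-up (empty subtree = -1):
  height(3) = 1 + max(-1, -1) = 0
  height(13) = 1 + max(-1, -1) = 0
  height(7) = 1 + max(0, 0) = 1
  height(32) = 1 + max(-1, -1) = 0
  height(27) = 1 + max(-1, 0) = 1
  height(15) = 1 + max(1, 1) = 2
Height = 2


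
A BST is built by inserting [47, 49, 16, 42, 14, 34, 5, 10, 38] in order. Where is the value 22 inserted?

Starting tree (level order): [47, 16, 49, 14, 42, None, None, 5, None, 34, None, None, 10, None, 38]
Insertion path: 47 -> 16 -> 42 -> 34
Result: insert 22 as left child of 34
Final tree (level order): [47, 16, 49, 14, 42, None, None, 5, None, 34, None, None, 10, 22, 38]


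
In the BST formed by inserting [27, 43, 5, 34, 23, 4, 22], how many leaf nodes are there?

Tree built from: [27, 43, 5, 34, 23, 4, 22]
Tree (level-order array): [27, 5, 43, 4, 23, 34, None, None, None, 22]
Rule: A leaf has 0 children.
Per-node child counts:
  node 27: 2 child(ren)
  node 5: 2 child(ren)
  node 4: 0 child(ren)
  node 23: 1 child(ren)
  node 22: 0 child(ren)
  node 43: 1 child(ren)
  node 34: 0 child(ren)
Matching nodes: [4, 22, 34]
Count of leaf nodes: 3


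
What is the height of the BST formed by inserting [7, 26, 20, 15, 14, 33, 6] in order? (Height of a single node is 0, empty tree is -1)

Insertion order: [7, 26, 20, 15, 14, 33, 6]
Tree (level-order array): [7, 6, 26, None, None, 20, 33, 15, None, None, None, 14]
Compute height bottom-up (empty subtree = -1):
  height(6) = 1 + max(-1, -1) = 0
  height(14) = 1 + max(-1, -1) = 0
  height(15) = 1 + max(0, -1) = 1
  height(20) = 1 + max(1, -1) = 2
  height(33) = 1 + max(-1, -1) = 0
  height(26) = 1 + max(2, 0) = 3
  height(7) = 1 + max(0, 3) = 4
Height = 4


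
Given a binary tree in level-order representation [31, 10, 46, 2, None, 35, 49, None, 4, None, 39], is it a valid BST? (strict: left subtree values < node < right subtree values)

Level-order array: [31, 10, 46, 2, None, 35, 49, None, 4, None, 39]
Validate using subtree bounds (lo, hi): at each node, require lo < value < hi,
then recurse left with hi=value and right with lo=value.
Preorder trace (stopping at first violation):
  at node 31 with bounds (-inf, +inf): OK
  at node 10 with bounds (-inf, 31): OK
  at node 2 with bounds (-inf, 10): OK
  at node 4 with bounds (2, 10): OK
  at node 46 with bounds (31, +inf): OK
  at node 35 with bounds (31, 46): OK
  at node 39 with bounds (35, 46): OK
  at node 49 with bounds (46, +inf): OK
No violation found at any node.
Result: Valid BST


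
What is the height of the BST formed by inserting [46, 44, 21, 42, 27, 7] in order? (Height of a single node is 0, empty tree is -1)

Insertion order: [46, 44, 21, 42, 27, 7]
Tree (level-order array): [46, 44, None, 21, None, 7, 42, None, None, 27]
Compute height bottom-up (empty subtree = -1):
  height(7) = 1 + max(-1, -1) = 0
  height(27) = 1 + max(-1, -1) = 0
  height(42) = 1 + max(0, -1) = 1
  height(21) = 1 + max(0, 1) = 2
  height(44) = 1 + max(2, -1) = 3
  height(46) = 1 + max(3, -1) = 4
Height = 4


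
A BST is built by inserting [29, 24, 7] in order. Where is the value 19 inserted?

Starting tree (level order): [29, 24, None, 7]
Insertion path: 29 -> 24 -> 7
Result: insert 19 as right child of 7
Final tree (level order): [29, 24, None, 7, None, None, 19]


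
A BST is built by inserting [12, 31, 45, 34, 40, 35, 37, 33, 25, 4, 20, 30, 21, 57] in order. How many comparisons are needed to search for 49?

Search path for 49: 12 -> 31 -> 45 -> 57
Found: False
Comparisons: 4


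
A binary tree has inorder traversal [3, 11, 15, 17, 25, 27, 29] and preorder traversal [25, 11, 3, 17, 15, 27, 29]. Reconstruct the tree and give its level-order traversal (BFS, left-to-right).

Inorder:  [3, 11, 15, 17, 25, 27, 29]
Preorder: [25, 11, 3, 17, 15, 27, 29]
Algorithm: preorder visits root first, so consume preorder in order;
for each root, split the current inorder slice at that value into
left-subtree inorder and right-subtree inorder, then recurse.
Recursive splits:
  root=25; inorder splits into left=[3, 11, 15, 17], right=[27, 29]
  root=11; inorder splits into left=[3], right=[15, 17]
  root=3; inorder splits into left=[], right=[]
  root=17; inorder splits into left=[15], right=[]
  root=15; inorder splits into left=[], right=[]
  root=27; inorder splits into left=[], right=[29]
  root=29; inorder splits into left=[], right=[]
Reconstructed level-order: [25, 11, 27, 3, 17, 29, 15]


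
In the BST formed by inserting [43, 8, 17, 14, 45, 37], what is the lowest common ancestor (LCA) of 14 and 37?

Tree insertion order: [43, 8, 17, 14, 45, 37]
Tree (level-order array): [43, 8, 45, None, 17, None, None, 14, 37]
In a BST, the LCA of p=14, q=37 is the first node v on the
root-to-leaf path with p <= v <= q (go left if both < v, right if both > v).
Walk from root:
  at 43: both 14 and 37 < 43, go left
  at 8: both 14 and 37 > 8, go right
  at 17: 14 <= 17 <= 37, this is the LCA
LCA = 17


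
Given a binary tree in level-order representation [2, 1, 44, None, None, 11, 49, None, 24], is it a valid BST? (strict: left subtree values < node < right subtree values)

Level-order array: [2, 1, 44, None, None, 11, 49, None, 24]
Validate using subtree bounds (lo, hi): at each node, require lo < value < hi,
then recurse left with hi=value and right with lo=value.
Preorder trace (stopping at first violation):
  at node 2 with bounds (-inf, +inf): OK
  at node 1 with bounds (-inf, 2): OK
  at node 44 with bounds (2, +inf): OK
  at node 11 with bounds (2, 44): OK
  at node 24 with bounds (11, 44): OK
  at node 49 with bounds (44, +inf): OK
No violation found at any node.
Result: Valid BST


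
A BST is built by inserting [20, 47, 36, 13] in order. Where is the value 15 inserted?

Starting tree (level order): [20, 13, 47, None, None, 36]
Insertion path: 20 -> 13
Result: insert 15 as right child of 13
Final tree (level order): [20, 13, 47, None, 15, 36]


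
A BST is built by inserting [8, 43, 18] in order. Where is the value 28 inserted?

Starting tree (level order): [8, None, 43, 18]
Insertion path: 8 -> 43 -> 18
Result: insert 28 as right child of 18
Final tree (level order): [8, None, 43, 18, None, None, 28]


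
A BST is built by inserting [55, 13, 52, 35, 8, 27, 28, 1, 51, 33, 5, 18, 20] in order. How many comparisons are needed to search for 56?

Search path for 56: 55
Found: False
Comparisons: 1


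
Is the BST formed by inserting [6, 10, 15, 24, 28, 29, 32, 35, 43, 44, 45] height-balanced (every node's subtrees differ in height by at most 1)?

Tree (level-order array): [6, None, 10, None, 15, None, 24, None, 28, None, 29, None, 32, None, 35, None, 43, None, 44, None, 45]
Definition: a tree is height-balanced if, at every node, |h(left) - h(right)| <= 1 (empty subtree has height -1).
Bottom-up per-node check:
  node 45: h_left=-1, h_right=-1, diff=0 [OK], height=0
  node 44: h_left=-1, h_right=0, diff=1 [OK], height=1
  node 43: h_left=-1, h_right=1, diff=2 [FAIL (|-1-1|=2 > 1)], height=2
  node 35: h_left=-1, h_right=2, diff=3 [FAIL (|-1-2|=3 > 1)], height=3
  node 32: h_left=-1, h_right=3, diff=4 [FAIL (|-1-3|=4 > 1)], height=4
  node 29: h_left=-1, h_right=4, diff=5 [FAIL (|-1-4|=5 > 1)], height=5
  node 28: h_left=-1, h_right=5, diff=6 [FAIL (|-1-5|=6 > 1)], height=6
  node 24: h_left=-1, h_right=6, diff=7 [FAIL (|-1-6|=7 > 1)], height=7
  node 15: h_left=-1, h_right=7, diff=8 [FAIL (|-1-7|=8 > 1)], height=8
  node 10: h_left=-1, h_right=8, diff=9 [FAIL (|-1-8|=9 > 1)], height=9
  node 6: h_left=-1, h_right=9, diff=10 [FAIL (|-1-9|=10 > 1)], height=10
Node 43 violates the condition: |-1 - 1| = 2 > 1.
Result: Not balanced


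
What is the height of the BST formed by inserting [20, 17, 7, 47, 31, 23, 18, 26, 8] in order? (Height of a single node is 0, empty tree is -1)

Insertion order: [20, 17, 7, 47, 31, 23, 18, 26, 8]
Tree (level-order array): [20, 17, 47, 7, 18, 31, None, None, 8, None, None, 23, None, None, None, None, 26]
Compute height bottom-up (empty subtree = -1):
  height(8) = 1 + max(-1, -1) = 0
  height(7) = 1 + max(-1, 0) = 1
  height(18) = 1 + max(-1, -1) = 0
  height(17) = 1 + max(1, 0) = 2
  height(26) = 1 + max(-1, -1) = 0
  height(23) = 1 + max(-1, 0) = 1
  height(31) = 1 + max(1, -1) = 2
  height(47) = 1 + max(2, -1) = 3
  height(20) = 1 + max(2, 3) = 4
Height = 4


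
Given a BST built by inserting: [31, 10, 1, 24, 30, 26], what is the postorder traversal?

Tree insertion order: [31, 10, 1, 24, 30, 26]
Tree (level-order array): [31, 10, None, 1, 24, None, None, None, 30, 26]
Postorder traversal: [1, 26, 30, 24, 10, 31]
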